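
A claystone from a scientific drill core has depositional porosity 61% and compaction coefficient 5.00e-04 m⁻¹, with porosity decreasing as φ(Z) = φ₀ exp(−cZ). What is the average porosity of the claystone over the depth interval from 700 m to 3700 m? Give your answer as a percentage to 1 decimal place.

Working in km (1 km = 1000 m; c in km⁻¹ = c in m⁻¹ × 1000):
⟨φ⟩ = (1/(Z₂−Z₁)) ∫ φ₀ e^(−cZ) dZ = φ₀·(e^(−c·Z₁) − e^(−c·Z₂)) / (c·(Z₂−Z₁))
e^(−0.5×0.7) = 0.7047; e^(−0.5×3.7) = 0.1572
⟨φ⟩ = 0.61 × (0.7047 − 0.1572) / (0.5 × 3) = 0.61 × 0.3650 = 0.2226

22.3%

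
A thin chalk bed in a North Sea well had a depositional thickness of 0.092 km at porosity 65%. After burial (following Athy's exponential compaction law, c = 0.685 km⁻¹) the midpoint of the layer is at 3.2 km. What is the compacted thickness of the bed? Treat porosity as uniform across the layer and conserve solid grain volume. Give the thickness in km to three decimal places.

Porosity at 3.2 km: phi = 0.65·exp(−0.685×3.2) = 0.0726
Solid-volume conservation: h(1−phi) = h₀(1−phi₀) ⇒ h = h₀·(1−phi₀)/(1−phi)
h = 0.092 × (1 − 0.65)/(1 − 0.0726) = 0.092 × 0.3774 = 0.0347 km

0.035 km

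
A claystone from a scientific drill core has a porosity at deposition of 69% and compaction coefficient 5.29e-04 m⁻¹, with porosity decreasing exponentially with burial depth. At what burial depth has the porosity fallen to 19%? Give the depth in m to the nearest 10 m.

Working in km (1 km = 1000 m; k in km⁻¹ = k in m⁻¹ × 1000):
Invert Athy's law: d = ln(phi₀/phi) / k
d = ln(0.69/0.19) / 0.529 = ln(3.632) / 0.529 = 1.2897 / 0.529 = 2.438 km

2440 m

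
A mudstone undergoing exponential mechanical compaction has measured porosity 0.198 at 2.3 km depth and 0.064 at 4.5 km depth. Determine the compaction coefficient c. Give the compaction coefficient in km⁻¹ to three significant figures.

0.513 km⁻¹

Athy: phi(Z) = phi₀ e^(−cZ) ⇒ phi₁/phi₂ = e^{c(Z₂−Z₁)} ⇒ c = ln(phi₁/phi₂)/(Z₂−Z₁)
c = ln(0.198/0.064) / (4.5 − 2.3) = ln(3.094) / 2.2 = 1.1294 / 2.2 = 0.5134 km⁻¹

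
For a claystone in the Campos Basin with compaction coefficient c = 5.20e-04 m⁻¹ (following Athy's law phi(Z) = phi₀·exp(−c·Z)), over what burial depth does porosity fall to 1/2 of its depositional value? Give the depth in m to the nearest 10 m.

Working in km (1 km = 1000 m; c in km⁻¹ = c in m⁻¹ × 1000):
phi/phi₀ = 1/2 ⇒ exp(−c·Z) = 1/2 ⇒ Z = ln(2) / c
Z = 0.6931 / 0.52 = 1.333 km

1330 m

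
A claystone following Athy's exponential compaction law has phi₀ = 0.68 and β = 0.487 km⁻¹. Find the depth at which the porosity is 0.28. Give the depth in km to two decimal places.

1.82 km

Invert Athy's law: z = ln(phi₀/phi) / β
z = ln(0.68/0.28) / 0.487 = ln(2.429) / 0.487 = 0.8873 / 0.487 = 1.822 km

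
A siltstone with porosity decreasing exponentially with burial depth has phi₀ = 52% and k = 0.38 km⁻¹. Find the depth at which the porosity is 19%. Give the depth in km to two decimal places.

2.65 km

Invert Athy's law: d = ln(phi₀/phi) / k
d = ln(0.52/0.19) / 0.38 = ln(2.737) / 0.38 = 1.0068 / 0.38 = 2.649 km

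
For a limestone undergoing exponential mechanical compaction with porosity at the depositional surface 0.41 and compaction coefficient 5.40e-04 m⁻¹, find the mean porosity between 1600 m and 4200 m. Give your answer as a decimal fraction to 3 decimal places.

0.093

Working in km (1 km = 1000 m; β in km⁻¹ = β in m⁻¹ × 1000):
⟨φ⟩ = (1/(Z₂−Z₁)) ∫ φ₀ e^(−βZ) dZ = φ₀·(e^(−β·Z₁) − e^(−β·Z₂)) / (β·(Z₂−Z₁))
e^(−0.54×1.6) = 0.4215; e^(−0.54×4.2) = 0.1035
⟨φ⟩ = 0.41 × (0.4215 − 0.1035) / (0.54 × 2.6) = 0.41 × 0.2265 = 0.0928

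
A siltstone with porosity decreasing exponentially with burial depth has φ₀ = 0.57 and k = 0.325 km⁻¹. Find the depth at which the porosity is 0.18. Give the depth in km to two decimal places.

3.55 km

Invert Athy's law: Z = ln(φ₀/φ) / k
Z = ln(0.57/0.18) / 0.325 = ln(3.167) / 0.325 = 1.1527 / 0.325 = 3.547 km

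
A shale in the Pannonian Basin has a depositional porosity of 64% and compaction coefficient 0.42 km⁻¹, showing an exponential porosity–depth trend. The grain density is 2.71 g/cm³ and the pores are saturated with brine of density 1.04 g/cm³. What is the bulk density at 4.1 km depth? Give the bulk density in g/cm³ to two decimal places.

2.52 g/cm³

Porosity at depth: phi = 0.64·exp(−0.42×4.1) = 0.64×0.1787 = 0.1144
Bulk density: ρ_b = (1−phi)ρ_g + phi·ρ_f = 0.8856×2.71 + 0.1144×1.04
       = 2.400 + 0.119 = 2.519 g/cm³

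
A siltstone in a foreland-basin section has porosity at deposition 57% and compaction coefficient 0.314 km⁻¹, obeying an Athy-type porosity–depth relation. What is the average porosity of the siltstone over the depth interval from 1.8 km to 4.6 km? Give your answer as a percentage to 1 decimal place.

21.5%

⟨phi⟩ = (1/(d₂−d₁)) ∫ phi₀ e^(−kd) dd = phi₀·(e^(−k·d₁) − e^(−k·d₂)) / (k·(d₂−d₁))
e^(−0.314×1.8) = 0.5682; e^(−0.314×4.6) = 0.2359
⟨phi⟩ = 0.57 × (0.5682 − 0.2359) / (0.314 × 2.8) = 0.57 × 0.3780 = 0.2155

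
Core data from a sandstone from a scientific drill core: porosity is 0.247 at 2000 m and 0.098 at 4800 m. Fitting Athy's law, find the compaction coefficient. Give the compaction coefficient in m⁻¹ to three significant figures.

Working in km (1 km = 1000 m; c in km⁻¹ = c in m⁻¹ × 1000):
Athy: phi(d) = phi₀ e^(−cd) ⇒ phi₁/phi₂ = e^{c(d₂−d₁)} ⇒ c = ln(phi₁/phi₂)/(d₂−d₁)
c = ln(0.247/0.098) / (4.8 − 2) = ln(2.52) / 2.8 = 0.9244 / 2.8 = 0.3302 km⁻¹

0.000330 m⁻¹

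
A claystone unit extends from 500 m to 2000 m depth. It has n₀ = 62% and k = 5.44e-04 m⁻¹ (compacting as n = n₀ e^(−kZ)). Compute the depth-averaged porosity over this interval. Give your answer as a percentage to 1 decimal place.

32.3%

Working in km (1 km = 1000 m; k in km⁻¹ = k in m⁻¹ × 1000):
⟨n⟩ = (1/(Z₂−Z₁)) ∫ n₀ e^(−kZ) dZ = n₀·(e^(−k·Z₁) − e^(−k·Z₂)) / (k·(Z₂−Z₁))
e^(−0.544×0.5) = 0.7619; e^(−0.544×2) = 0.3369
⟨n⟩ = 0.62 × (0.7619 − 0.3369) / (0.544 × 1.5) = 0.62 × 0.5208 = 0.3229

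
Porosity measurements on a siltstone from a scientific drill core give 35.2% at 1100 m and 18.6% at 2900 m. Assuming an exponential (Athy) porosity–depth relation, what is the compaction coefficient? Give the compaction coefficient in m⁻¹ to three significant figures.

Working in km (1 km = 1000 m; β in km⁻¹ = β in m⁻¹ × 1000):
Athy: n(Z) = n₀ e^(−βZ) ⇒ n₁/n₂ = e^{β(Z₂−Z₁)} ⇒ β = ln(n₁/n₂)/(Z₂−Z₁)
β = ln(0.352/0.186) / (2.9 − 1.1) = ln(1.892) / 1.8 = 0.6379 / 1.8 = 0.3544 km⁻¹

0.000354 m⁻¹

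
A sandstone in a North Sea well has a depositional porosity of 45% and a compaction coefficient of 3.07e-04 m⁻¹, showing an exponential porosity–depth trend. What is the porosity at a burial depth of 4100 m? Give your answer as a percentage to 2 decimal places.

12.78%

Working in km (1 km = 1000 m; c in km⁻¹ = c in m⁻¹ × 1000):
phi = phi₀·exp(−c·Z) = 0.45 × exp(−0.307 × 4.1) = 0.45 × exp(−1.259)
  = 0.45 × 0.2840 = 0.1278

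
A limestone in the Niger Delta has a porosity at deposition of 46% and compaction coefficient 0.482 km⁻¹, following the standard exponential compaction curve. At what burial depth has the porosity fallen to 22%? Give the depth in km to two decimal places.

Invert Athy's law: z = ln(n₀/n) / k
z = ln(0.46/0.22) / 0.482 = ln(2.091) / 0.482 = 0.7376 / 0.482 = 1.530 km

1.53 km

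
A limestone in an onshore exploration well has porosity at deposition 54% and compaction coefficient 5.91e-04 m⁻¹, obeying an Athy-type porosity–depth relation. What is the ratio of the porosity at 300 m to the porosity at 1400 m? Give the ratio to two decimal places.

Working in km (1 km = 1000 m; c in km⁻¹ = c in m⁻¹ × 1000):
φ(d₁)/φ(d₂) = e^(−c·d₁)/e^(−c·d₂) = e^{c(d₂−d₁)}
= exp(0.591 × 1.1) = exp(0.6501) = 1.9157

1.92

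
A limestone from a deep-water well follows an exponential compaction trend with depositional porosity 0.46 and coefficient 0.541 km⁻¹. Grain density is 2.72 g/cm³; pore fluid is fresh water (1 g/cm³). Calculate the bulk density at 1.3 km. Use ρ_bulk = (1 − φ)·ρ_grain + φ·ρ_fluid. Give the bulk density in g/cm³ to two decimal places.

Porosity at depth: φ = 0.46·exp(−0.541×1.3) = 0.46×0.4949 = 0.2277
Bulk density: ρ_b = (1−φ)ρ_g + φ·ρ_f = 0.7723×2.72 + 0.2277×1
       = 2.101 + 0.228 = 2.328 g/cm³

2.33 g/cm³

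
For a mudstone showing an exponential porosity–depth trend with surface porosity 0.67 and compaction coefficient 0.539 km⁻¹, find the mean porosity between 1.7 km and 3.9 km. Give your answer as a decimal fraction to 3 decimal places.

⟨φ⟩ = (1/(Z₂−Z₁)) ∫ φ₀ e^(−βZ) dZ = φ₀·(e^(−β·Z₁) − e^(−β·Z₂)) / (β·(Z₂−Z₁))
e^(−0.539×1.7) = 0.4000; e^(−0.539×3.9) = 0.1222
⟨φ⟩ = 0.67 × (0.4000 − 0.1222) / (0.539 × 2.2) = 0.67 × 0.2343 = 0.1570

0.157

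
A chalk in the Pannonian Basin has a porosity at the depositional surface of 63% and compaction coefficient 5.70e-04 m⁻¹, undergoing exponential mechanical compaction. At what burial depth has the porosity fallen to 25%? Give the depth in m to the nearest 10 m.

Working in km (1 km = 1000 m; c in km⁻¹ = c in m⁻¹ × 1000):
Invert Athy's law: Z = ln(φ₀/φ) / c
Z = ln(0.63/0.25) / 0.57 = ln(2.52) / 0.57 = 0.9243 / 0.57 = 1.622 km

1620 m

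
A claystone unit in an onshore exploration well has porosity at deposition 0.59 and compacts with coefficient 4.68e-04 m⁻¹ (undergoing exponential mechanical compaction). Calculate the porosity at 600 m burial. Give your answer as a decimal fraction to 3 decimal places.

0.446

Working in km (1 km = 1000 m; k in km⁻¹ = k in m⁻¹ × 1000):
φ = φ₀·exp(−k·z) = 0.59 × exp(−0.468 × 0.6) = 0.59 × exp(−0.2808)
  = 0.59 × 0.7552 = 0.4456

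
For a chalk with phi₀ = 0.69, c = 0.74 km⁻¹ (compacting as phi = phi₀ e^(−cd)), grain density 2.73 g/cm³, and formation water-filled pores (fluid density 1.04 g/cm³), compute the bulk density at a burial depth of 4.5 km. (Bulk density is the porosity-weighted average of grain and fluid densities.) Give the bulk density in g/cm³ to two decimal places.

2.69 g/cm³

Porosity at depth: phi = 0.69·exp(−0.74×4.5) = 0.69×0.0358 = 0.0247
Bulk density: ρ_b = (1−phi)ρ_g + phi·ρ_f = 0.9753×2.73 + 0.0247×1.04
       = 2.663 + 0.026 = 2.688 g/cm³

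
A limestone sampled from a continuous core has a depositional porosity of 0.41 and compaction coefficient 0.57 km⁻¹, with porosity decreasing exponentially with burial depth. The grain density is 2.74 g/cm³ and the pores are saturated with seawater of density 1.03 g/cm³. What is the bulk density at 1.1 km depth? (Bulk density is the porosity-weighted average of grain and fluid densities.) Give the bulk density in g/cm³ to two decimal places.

2.37 g/cm³

Porosity at depth: phi = 0.41·exp(−0.57×1.1) = 0.41×0.5342 = 0.2190
Bulk density: ρ_b = (1−phi)ρ_g + phi·ρ_f = 0.7810×2.74 + 0.2190×1.03
       = 2.140 + 0.226 = 2.365 g/cm³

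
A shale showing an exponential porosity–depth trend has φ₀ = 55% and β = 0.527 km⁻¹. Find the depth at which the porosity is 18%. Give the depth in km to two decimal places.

2.12 km

Invert Athy's law: d = ln(φ₀/φ) / β
d = ln(0.55/0.18) / 0.527 = ln(3.056) / 0.527 = 1.1170 / 0.527 = 2.119 km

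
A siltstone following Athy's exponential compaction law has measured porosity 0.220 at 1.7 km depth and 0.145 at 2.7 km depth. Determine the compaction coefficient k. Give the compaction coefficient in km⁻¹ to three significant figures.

0.417 km⁻¹

Athy: n(d) = n₀ e^(−kd) ⇒ n₁/n₂ = e^{k(d₂−d₁)} ⇒ k = ln(n₁/n₂)/(d₂−d₁)
k = ln(0.22/0.145) / (2.7 − 1.7) = ln(1.517) / 1 = 0.4169 / 1 = 0.4169 km⁻¹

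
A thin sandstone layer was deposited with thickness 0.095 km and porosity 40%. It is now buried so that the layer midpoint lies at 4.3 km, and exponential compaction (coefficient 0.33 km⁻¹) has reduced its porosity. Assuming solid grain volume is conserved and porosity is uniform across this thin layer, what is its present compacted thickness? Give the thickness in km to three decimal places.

0.063 km

Porosity at 4.3 km: φ = 0.4·exp(−0.33×4.3) = 0.0968
Solid-volume conservation: h(1−φ) = h₀(1−φ₀) ⇒ h = h₀·(1−φ₀)/(1−φ)
h = 0.095 × (1 − 0.4)/(1 − 0.0968) = 0.095 × 0.6643 = 0.0631 km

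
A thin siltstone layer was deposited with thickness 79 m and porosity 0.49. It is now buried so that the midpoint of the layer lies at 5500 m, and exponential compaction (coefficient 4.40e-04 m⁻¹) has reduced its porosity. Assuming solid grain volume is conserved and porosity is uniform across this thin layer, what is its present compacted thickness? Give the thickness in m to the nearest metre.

42 m

Working in km (1 km = 1000 m; k in km⁻¹ = k in m⁻¹ × 1000):
Porosity at 5.5 km: n = 0.49·exp(−0.44×5.5) = 0.0436
Solid-volume conservation: h(1−n) = h₀(1−n₀) ⇒ h = h₀·(1−n₀)/(1−n)
h = 0.079 × (1 − 0.49)/(1 − 0.0436) = 0.079 × 0.5332 = 0.0421 km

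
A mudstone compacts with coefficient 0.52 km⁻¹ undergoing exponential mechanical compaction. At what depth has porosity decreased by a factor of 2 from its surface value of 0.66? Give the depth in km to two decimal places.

φ/φ₀ = 1/2 ⇒ exp(−k·d) = 1/2 ⇒ d = ln(2) / k
d = 0.6931 / 0.52 = 1.333 km

1.33 km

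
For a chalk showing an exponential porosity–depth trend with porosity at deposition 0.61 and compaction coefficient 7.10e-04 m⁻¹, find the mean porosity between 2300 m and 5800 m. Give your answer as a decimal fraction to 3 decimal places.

Working in km (1 km = 1000 m; k in km⁻¹ = k in m⁻¹ × 1000):
⟨phi⟩ = (1/(Z₂−Z₁)) ∫ phi₀ e^(−kZ) dZ = phi₀·(e^(−k·Z₁) − e^(−k·Z₂)) / (k·(Z₂−Z₁))
e^(−0.71×2.3) = 0.1953; e^(−0.71×5.8) = 0.0163
⟨phi⟩ = 0.61 × (0.1953 − 0.0163) / (0.71 × 3.5) = 0.61 × 0.0721 = 0.0440

0.044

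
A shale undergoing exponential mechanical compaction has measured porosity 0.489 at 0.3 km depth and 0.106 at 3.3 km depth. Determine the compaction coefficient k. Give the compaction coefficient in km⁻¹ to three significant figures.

Athy: phi(d) = phi₀ e^(−kd) ⇒ phi₁/phi₂ = e^{k(d₂−d₁)} ⇒ k = ln(phi₁/phi₂)/(d₂−d₁)
k = ln(0.489/0.106) / (3.3 − 0.3) = ln(4.613) / 3 = 1.5289 / 3 = 0.5096 km⁻¹

0.510 km⁻¹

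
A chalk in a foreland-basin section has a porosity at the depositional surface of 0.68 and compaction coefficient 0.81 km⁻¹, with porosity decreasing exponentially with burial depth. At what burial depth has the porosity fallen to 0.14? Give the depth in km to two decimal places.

Invert Athy's law: d = ln(φ₀/φ) / c
d = ln(0.68/0.14) / 0.81 = ln(4.857) / 0.81 = 1.5805 / 0.81 = 1.951 km

1.95 km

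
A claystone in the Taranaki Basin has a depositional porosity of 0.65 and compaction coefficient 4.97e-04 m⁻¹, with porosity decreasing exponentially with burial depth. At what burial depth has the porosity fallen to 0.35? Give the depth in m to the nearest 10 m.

1250 m

Working in km (1 km = 1000 m; k in km⁻¹ = k in m⁻¹ × 1000):
Invert Athy's law: z = ln(phi₀/phi) / k
z = ln(0.65/0.35) / 0.497 = ln(1.857) / 0.497 = 0.6190 / 0.497 = 1.246 km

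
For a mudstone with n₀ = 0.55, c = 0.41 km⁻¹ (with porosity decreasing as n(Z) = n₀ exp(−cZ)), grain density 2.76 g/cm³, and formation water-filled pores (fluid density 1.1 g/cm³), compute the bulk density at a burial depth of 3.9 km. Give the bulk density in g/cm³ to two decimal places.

Porosity at depth: n = 0.55·exp(−0.41×3.9) = 0.55×0.2021 = 0.1112
Bulk density: ρ_b = (1−n)ρ_g + n·ρ_f = 0.8888×2.76 + 0.1112×1.1
       = 2.453 + 0.122 = 2.575 g/cm³

2.58 g/cm³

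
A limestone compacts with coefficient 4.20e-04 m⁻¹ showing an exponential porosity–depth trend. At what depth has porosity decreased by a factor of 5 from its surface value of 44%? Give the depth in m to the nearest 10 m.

3830 m

Working in km (1 km = 1000 m; c in km⁻¹ = c in m⁻¹ × 1000):
n/n₀ = 1/5 ⇒ exp(−c·z) = 1/5 ⇒ z = ln(5) / c
z = 1.6094 / 0.42 = 3.832 km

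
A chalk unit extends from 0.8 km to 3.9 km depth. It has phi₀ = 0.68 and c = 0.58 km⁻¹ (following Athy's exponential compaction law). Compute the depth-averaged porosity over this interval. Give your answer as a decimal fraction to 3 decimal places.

0.198

⟨phi⟩ = (1/(Z₂−Z₁)) ∫ phi₀ e^(−cZ) dZ = phi₀·(e^(−c·Z₁) − e^(−c·Z₂)) / (c·(Z₂−Z₁))
e^(−0.58×0.8) = 0.6288; e^(−0.58×3.9) = 0.1041
⟨phi⟩ = 0.68 × (0.6288 − 0.1041) / (0.58 × 3.1) = 0.68 × 0.2918 = 0.1984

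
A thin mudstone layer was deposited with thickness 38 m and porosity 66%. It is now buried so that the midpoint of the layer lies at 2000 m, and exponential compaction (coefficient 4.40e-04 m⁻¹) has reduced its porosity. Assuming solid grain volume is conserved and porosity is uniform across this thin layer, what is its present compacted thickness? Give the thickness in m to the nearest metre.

18 m

Working in km (1 km = 1000 m; c in km⁻¹ = c in m⁻¹ × 1000):
Porosity at 2 km: n = 0.66·exp(−0.44×2) = 0.2738
Solid-volume conservation: h(1−n) = h₀(1−n₀) ⇒ h = h₀·(1−n₀)/(1−n)
h = 0.038 × (1 − 0.66)/(1 − 0.2738) = 0.038 × 0.4682 = 0.0178 km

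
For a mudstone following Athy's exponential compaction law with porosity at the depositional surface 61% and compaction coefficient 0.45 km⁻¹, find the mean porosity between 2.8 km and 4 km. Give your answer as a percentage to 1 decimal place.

⟨n⟩ = (1/(z₂−z₁)) ∫ n₀ e^(−cz) dz = n₀·(e^(−c·z₁) − e^(−c·z₂)) / (c·(z₂−z₁))
e^(−0.45×2.8) = 0.2837; e^(−0.45×4) = 0.1653
⟨n⟩ = 0.61 × (0.2837 − 0.1653) / (0.45 × 1.2) = 0.61 × 0.2192 = 0.1337

13.4%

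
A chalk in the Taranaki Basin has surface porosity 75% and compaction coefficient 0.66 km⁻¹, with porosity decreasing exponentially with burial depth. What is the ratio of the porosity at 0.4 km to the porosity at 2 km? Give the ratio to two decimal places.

φ(d₁)/φ(d₂) = e^(−β·d₁)/e^(−β·d₂) = e^{β(d₂−d₁)}
= exp(0.66 × 1.6) = exp(1.056) = 2.8748

2.87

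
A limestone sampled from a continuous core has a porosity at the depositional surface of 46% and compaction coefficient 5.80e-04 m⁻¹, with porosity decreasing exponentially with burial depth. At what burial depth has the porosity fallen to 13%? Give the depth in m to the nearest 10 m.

2180 m

Working in km (1 km = 1000 m; c in km⁻¹ = c in m⁻¹ × 1000):
Invert Athy's law: z = ln(n₀/n) / c
z = ln(0.46/0.13) / 0.58 = ln(3.538) / 0.58 = 1.2637 / 0.58 = 2.179 km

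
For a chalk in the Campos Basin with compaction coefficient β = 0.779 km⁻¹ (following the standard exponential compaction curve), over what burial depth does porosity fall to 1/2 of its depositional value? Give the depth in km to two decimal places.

n/n₀ = 1/2 ⇒ exp(−β·Z) = 1/2 ⇒ Z = ln(2) / β
Z = 0.6931 / 0.779 = 0.890 km

0.89 km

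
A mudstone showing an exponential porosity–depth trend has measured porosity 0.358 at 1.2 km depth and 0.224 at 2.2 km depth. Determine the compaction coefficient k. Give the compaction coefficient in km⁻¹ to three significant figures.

Athy: φ(d) = φ₀ e^(−kd) ⇒ φ₁/φ₂ = e^{k(d₂−d₁)} ⇒ k = ln(φ₁/φ₂)/(d₂−d₁)
k = ln(0.358/0.224) / (2.2 − 1.2) = ln(1.598) / 1 = 0.4689 / 1 = 0.4689 km⁻¹

0.469 km⁻¹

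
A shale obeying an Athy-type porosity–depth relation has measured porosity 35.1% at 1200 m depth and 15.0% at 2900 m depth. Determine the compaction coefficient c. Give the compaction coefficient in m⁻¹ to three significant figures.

0.000500 m⁻¹

Working in km (1 km = 1000 m; c in km⁻¹ = c in m⁻¹ × 1000):
Athy: phi(z) = phi₀ e^(−cz) ⇒ phi₁/phi₂ = e^{c(z₂−z₁)} ⇒ c = ln(phi₁/phi₂)/(z₂−z₁)
c = ln(0.351/0.15) / (2.9 − 1.2) = ln(2.34) / 1.7 = 0.8502 / 1.7 = 0.5001 km⁻¹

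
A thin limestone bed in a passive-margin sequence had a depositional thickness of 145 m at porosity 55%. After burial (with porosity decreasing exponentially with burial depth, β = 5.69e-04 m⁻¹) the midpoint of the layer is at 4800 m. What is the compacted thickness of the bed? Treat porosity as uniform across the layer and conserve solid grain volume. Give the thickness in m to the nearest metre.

Working in km (1 km = 1000 m; β in km⁻¹ = β in m⁻¹ × 1000):
Porosity at 4.8 km: φ = 0.55·exp(−0.569×4.8) = 0.0358
Solid-volume conservation: h(1−φ) = h₀(1−φ₀) ⇒ h = h₀·(1−φ₀)/(1−φ)
h = 0.145 × (1 − 0.55)/(1 − 0.0358) = 0.145 × 0.4667 = 0.0677 km

68 m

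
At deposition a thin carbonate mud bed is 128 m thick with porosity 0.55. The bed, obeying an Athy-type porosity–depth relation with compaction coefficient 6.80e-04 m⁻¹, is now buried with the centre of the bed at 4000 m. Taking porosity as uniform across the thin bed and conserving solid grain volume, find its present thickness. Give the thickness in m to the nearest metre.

Working in km (1 km = 1000 m; c in km⁻¹ = c in m⁻¹ × 1000):
Porosity at 4 km: phi = 0.55·exp(−0.68×4) = 0.0362
Solid-volume conservation: h(1−phi) = h₀(1−phi₀) ⇒ h = h₀·(1−phi₀)/(1−phi)
h = 0.128 × (1 − 0.55)/(1 − 0.0362) = 0.128 × 0.4669 = 0.0598 km

60 m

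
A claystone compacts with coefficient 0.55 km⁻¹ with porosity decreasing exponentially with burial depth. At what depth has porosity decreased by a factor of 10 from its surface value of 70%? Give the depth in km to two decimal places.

n/n₀ = 1/10 ⇒ exp(−k·d) = 1/10 ⇒ d = ln(10) / k
d = 2.3026 / 0.55 = 4.187 km

4.19 km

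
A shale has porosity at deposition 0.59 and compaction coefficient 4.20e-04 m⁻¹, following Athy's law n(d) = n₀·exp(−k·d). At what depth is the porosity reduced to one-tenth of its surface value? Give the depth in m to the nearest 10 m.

Working in km (1 km = 1000 m; k in km⁻¹ = k in m⁻¹ × 1000):
n/n₀ = 1/10 ⇒ exp(−k·d) = 1/10 ⇒ d = ln(10) / k
d = 2.3026 / 0.42 = 5.482 km

5480 m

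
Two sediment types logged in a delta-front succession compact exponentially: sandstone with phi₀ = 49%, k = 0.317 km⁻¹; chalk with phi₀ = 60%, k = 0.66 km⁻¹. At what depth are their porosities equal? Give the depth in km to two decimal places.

0.59 km

Set phi₀ₐ e^(−kₐd) = phi₀ᵦ e^(−kᵦd) ⇒ ln(phi₀ₐ/phi₀ᵦ) = (kₐ − kᵦ)·d
d = ln(0.49/0.6) / (0.317 − 0.66) = -0.2025 / -0.343 = 0.590 km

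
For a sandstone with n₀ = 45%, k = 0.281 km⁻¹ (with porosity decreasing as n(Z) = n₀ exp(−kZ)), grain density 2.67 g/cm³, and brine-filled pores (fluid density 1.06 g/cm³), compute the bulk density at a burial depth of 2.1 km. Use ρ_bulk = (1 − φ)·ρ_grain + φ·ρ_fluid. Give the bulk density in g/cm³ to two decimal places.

2.27 g/cm³

Porosity at depth: n = 0.45·exp(−0.281×2.1) = 0.45×0.5543 = 0.2494
Bulk density: ρ_b = (1−n)ρ_g + n·ρ_f = 0.7506×2.67 + 0.2494×1.06
       = 2.004 + 0.264 = 2.268 g/cm³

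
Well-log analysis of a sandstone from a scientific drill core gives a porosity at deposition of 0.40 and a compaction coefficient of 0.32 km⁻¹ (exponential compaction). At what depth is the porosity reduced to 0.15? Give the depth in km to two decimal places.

Invert Athy's law: d = ln(n₀/n) / c
d = ln(0.4/0.15) / 0.32 = ln(2.667) / 0.32 = 0.9808 / 0.32 = 3.065 km

3.07 km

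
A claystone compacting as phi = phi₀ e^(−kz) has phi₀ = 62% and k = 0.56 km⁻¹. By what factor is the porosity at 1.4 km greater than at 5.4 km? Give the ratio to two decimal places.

9.39

phi(z₁)/phi(z₂) = e^(−k·z₁)/e^(−k·z₂) = e^{k(z₂−z₁)}
= exp(0.56 × 4) = exp(2.24) = 9.3933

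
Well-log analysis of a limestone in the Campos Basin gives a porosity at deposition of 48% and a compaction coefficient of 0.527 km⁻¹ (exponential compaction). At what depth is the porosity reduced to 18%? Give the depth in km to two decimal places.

Invert Athy's law: z = ln(φ₀/φ) / k
z = ln(0.48/0.18) / 0.527 = ln(2.667) / 0.527 = 0.9808 / 0.527 = 1.861 km

1.86 km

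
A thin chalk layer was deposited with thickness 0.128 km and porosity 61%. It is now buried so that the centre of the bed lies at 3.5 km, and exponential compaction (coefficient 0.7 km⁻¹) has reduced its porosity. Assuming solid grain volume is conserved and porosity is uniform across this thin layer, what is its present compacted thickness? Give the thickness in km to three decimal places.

Porosity at 3.5 km: n = 0.61·exp(−0.7×3.5) = 0.0526
Solid-volume conservation: h(1−n) = h₀(1−n₀) ⇒ h = h₀·(1−n₀)/(1−n)
h = 0.128 × (1 − 0.61)/(1 − 0.0526) = 0.128 × 0.4117 = 0.0527 km

0.053 km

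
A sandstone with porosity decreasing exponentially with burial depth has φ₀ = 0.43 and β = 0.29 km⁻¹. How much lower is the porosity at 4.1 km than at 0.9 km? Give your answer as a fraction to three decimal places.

φ(0.9) = 0.43·e^(−0.29×0.9) = 0.3312
φ(4.1) = 0.43·e^(−0.29×4.1) = 0.1309
Δφ = 0.3312 − 0.1309 = 0.2003

0.200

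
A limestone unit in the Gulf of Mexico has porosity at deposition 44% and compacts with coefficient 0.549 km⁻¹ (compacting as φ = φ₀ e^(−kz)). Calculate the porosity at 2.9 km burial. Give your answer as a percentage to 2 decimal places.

φ = φ₀·exp(−k·z) = 0.44 × exp(−0.549 × 2.9) = 0.44 × exp(−1.592)
  = 0.44 × 0.2035 = 0.0895

8.95%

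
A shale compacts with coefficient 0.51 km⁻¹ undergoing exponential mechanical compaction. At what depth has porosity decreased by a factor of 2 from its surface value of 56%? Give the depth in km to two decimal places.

φ/φ₀ = 1/2 ⇒ exp(−k·Z) = 1/2 ⇒ Z = ln(2) / k
Z = 0.6931 / 0.51 = 1.359 km

1.36 km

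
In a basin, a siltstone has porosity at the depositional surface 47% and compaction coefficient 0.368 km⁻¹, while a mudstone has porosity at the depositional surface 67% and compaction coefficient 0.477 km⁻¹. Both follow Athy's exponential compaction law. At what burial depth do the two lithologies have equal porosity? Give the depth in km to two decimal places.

3.25 km

Set phi₀ₐ e^(−kₐZ) = phi₀ᵦ e^(−kᵦZ) ⇒ ln(phi₀ₐ/phi₀ᵦ) = (kₐ − kᵦ)·Z
Z = ln(0.47/0.67) / (0.368 − 0.477) = -0.3545 / -0.109 = 3.253 km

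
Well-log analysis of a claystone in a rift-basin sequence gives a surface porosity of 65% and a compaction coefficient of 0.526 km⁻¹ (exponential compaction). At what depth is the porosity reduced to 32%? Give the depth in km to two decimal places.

Invert Athy's law: d = ln(φ₀/φ) / β
d = ln(0.65/0.32) / 0.526 = ln(2.031) / 0.526 = 0.7087 / 0.526 = 1.347 km

1.35 km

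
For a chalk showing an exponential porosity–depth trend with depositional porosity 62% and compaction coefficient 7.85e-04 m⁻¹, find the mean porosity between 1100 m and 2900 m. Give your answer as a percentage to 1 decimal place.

Working in km (1 km = 1000 m; β in km⁻¹ = β in m⁻¹ × 1000):
⟨n⟩ = (1/(Z₂−Z₁)) ∫ n₀ e^(−βZ) dZ = n₀·(e^(−β·Z₁) − e^(−β·Z₂)) / (β·(Z₂−Z₁))
e^(−0.785×1.1) = 0.4217; e^(−0.785×2.9) = 0.1026
⟨n⟩ = 0.62 × (0.4217 − 0.1026) / (0.785 × 1.8) = 0.62 × 0.2258 = 0.1400

14.0%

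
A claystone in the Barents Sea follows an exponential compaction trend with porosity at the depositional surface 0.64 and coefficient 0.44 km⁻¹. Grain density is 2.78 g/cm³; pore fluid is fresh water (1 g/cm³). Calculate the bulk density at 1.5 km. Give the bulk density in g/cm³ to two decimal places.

2.19 g/cm³

Porosity at depth: phi = 0.64·exp(−0.44×1.5) = 0.64×0.5169 = 0.3308
Bulk density: ρ_b = (1−phi)ρ_g + phi·ρ_f = 0.6692×2.78 + 0.3308×1
       = 1.860 + 0.331 = 2.191 g/cm³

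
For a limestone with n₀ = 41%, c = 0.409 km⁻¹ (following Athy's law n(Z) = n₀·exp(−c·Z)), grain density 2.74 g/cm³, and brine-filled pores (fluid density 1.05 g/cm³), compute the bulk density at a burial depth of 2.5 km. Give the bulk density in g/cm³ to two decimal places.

Porosity at depth: n = 0.41·exp(−0.409×2.5) = 0.41×0.3597 = 0.1475
Bulk density: ρ_b = (1−n)ρ_g + n·ρ_f = 0.8525×2.74 + 0.1475×1.05
       = 2.336 + 0.155 = 2.491 g/cm³

2.49 g/cm³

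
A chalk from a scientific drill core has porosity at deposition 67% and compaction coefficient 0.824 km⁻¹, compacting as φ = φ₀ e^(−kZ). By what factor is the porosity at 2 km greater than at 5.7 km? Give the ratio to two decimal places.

φ(Z₁)/φ(Z₂) = e^(−k·Z₁)/e^(−k·Z₂) = e^{k(Z₂−Z₁)}
= exp(0.824 × 3.7) = exp(3.049) = 21.0900

21.09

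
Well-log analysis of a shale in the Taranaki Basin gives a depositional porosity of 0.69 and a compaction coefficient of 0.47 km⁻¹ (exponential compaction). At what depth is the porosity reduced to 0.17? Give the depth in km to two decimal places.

Invert Athy's law: z = ln(φ₀/φ) / k
z = ln(0.69/0.17) / 0.47 = ln(4.059) / 0.47 = 1.4009 / 0.47 = 2.981 km

2.98 km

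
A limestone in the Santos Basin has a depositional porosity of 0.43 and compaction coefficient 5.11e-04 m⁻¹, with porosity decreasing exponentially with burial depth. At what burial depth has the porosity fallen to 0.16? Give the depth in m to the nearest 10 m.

Working in km (1 km = 1000 m; c in km⁻¹ = c in m⁻¹ × 1000):
Invert Athy's law: z = ln(φ₀/φ) / c
z = ln(0.43/0.16) / 0.511 = ln(2.688) / 0.511 = 0.9886 / 0.511 = 1.935 km

1930 m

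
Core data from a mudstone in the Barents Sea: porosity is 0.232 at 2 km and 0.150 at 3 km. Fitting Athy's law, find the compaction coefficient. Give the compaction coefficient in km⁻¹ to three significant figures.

Athy: n(d) = n₀ e^(−βd) ⇒ n₁/n₂ = e^{β(d₂−d₁)} ⇒ β = ln(n₁/n₂)/(d₂−d₁)
β = ln(0.232/0.15) / (3 − 2) = ln(1.547) / 1 = 0.4361 / 1 = 0.4361 km⁻¹

0.436 km⁻¹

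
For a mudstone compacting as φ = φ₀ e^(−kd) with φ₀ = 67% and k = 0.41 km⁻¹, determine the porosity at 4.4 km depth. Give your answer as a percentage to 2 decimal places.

φ = φ₀·exp(−k·d) = 0.67 × exp(−0.41 × 4.4) = 0.67 × exp(−1.804)
  = 0.67 × 0.1646 = 0.1103

11.03%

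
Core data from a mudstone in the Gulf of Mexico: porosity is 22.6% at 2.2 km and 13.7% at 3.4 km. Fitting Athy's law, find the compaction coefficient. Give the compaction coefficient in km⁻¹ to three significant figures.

Athy: n(d) = n₀ e^(−cd) ⇒ n₁/n₂ = e^{c(d₂−d₁)} ⇒ c = ln(n₁/n₂)/(d₂−d₁)
c = ln(0.226/0.137) / (3.4 − 2.2) = ln(1.65) / 1.2 = 0.5006 / 1.2 = 0.4171 km⁻¹

0.417 km⁻¹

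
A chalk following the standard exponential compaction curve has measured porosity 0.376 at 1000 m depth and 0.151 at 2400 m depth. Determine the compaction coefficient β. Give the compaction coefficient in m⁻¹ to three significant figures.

0.000652 m⁻¹

Working in km (1 km = 1000 m; β in km⁻¹ = β in m⁻¹ × 1000):
Athy: φ(z) = φ₀ e^(−βz) ⇒ φ₁/φ₂ = e^{β(z₂−z₁)} ⇒ β = ln(φ₁/φ₂)/(z₂−z₁)
β = ln(0.376/0.151) / (2.4 − 1) = ln(2.49) / 1.4 = 0.9123 / 1.4 = 0.6516 km⁻¹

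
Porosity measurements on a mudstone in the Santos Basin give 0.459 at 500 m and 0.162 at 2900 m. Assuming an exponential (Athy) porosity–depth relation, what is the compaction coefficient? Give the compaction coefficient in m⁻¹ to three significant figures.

Working in km (1 km = 1000 m; c in km⁻¹ = c in m⁻¹ × 1000):
Athy: phi(d) = phi₀ e^(−cd) ⇒ phi₁/phi₂ = e^{c(d₂−d₁)} ⇒ c = ln(phi₁/phi₂)/(d₂−d₁)
c = ln(0.459/0.162) / (2.9 − 0.5) = ln(2.833) / 2.4 = 1.0415 / 2.4 = 0.4339 km⁻¹

0.000434 m⁻¹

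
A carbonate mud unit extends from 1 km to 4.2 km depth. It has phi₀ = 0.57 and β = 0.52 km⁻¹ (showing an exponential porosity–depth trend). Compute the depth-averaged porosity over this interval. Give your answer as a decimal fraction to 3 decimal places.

0.165

⟨phi⟩ = (1/(Z₂−Z₁)) ∫ phi₀ e^(−βZ) dZ = phi₀·(e^(−β·Z₁) − e^(−β·Z₂)) / (β·(Z₂−Z₁))
e^(−0.52×1) = 0.5945; e^(−0.52×4.2) = 0.1126
⟨phi⟩ = 0.57 × (0.5945 − 0.1126) / (0.52 × 3.2) = 0.57 × 0.2896 = 0.1651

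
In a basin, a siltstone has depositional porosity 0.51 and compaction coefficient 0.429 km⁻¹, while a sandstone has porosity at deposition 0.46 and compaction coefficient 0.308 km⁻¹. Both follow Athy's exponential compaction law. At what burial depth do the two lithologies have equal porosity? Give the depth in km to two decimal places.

Set n₀ₐ e^(−βₐz) = n₀ᵦ e^(−βᵦz) ⇒ ln(n₀ₐ/n₀ᵦ) = (βₐ − βᵦ)·z
z = ln(0.51/0.46) / (0.429 − 0.308) = 0.1032 / 0.121 = 0.853 km

0.85 km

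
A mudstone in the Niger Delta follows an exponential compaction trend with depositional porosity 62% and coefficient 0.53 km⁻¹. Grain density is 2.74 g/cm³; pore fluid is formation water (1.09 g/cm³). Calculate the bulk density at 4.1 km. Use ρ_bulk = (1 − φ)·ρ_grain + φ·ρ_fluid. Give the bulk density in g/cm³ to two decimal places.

2.62 g/cm³

Porosity at depth: phi = 0.62·exp(−0.53×4.1) = 0.62×0.1138 = 0.0706
Bulk density: ρ_b = (1−phi)ρ_g + phi·ρ_f = 0.9294×2.74 + 0.0706×1.09
       = 2.547 + 0.077 = 2.624 g/cm³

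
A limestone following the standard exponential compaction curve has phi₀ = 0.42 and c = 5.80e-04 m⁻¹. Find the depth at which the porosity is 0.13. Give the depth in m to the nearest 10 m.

Working in km (1 km = 1000 m; c in km⁻¹ = c in m⁻¹ × 1000):
Invert Athy's law: z = ln(phi₀/phi) / c
z = ln(0.42/0.13) / 0.58 = ln(3.231) / 0.58 = 1.1727 / 0.58 = 2.022 km

2020 m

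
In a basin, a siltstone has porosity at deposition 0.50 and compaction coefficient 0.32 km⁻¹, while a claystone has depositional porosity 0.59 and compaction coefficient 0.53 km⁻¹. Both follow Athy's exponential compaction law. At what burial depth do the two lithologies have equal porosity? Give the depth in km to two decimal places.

0.79 km

Set phi₀ₐ e^(−kₐZ) = phi₀ᵦ e^(−kᵦZ) ⇒ ln(phi₀ₐ/phi₀ᵦ) = (kₐ − kᵦ)·Z
Z = ln(0.5/0.59) / (0.32 − 0.53) = -0.1655 / -0.21 = 0.788 km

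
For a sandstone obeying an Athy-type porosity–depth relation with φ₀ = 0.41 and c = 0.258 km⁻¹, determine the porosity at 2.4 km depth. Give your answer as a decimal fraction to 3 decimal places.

0.221

φ = φ₀·exp(−c·z) = 0.41 × exp(−0.258 × 2.4) = 0.41 × exp(−0.6192)
  = 0.41 × 0.5384 = 0.2207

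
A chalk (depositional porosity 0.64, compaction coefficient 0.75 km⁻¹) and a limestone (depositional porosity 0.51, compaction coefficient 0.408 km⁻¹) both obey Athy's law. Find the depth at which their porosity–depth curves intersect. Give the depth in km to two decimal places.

0.66 km

Set φ₀ₐ e^(−kₐz) = φ₀ᵦ e^(−kᵦz) ⇒ ln(φ₀ₐ/φ₀ᵦ) = (kₐ − kᵦ)·z
z = ln(0.64/0.51) / (0.75 − 0.408) = 0.2271 / 0.342 = 0.664 km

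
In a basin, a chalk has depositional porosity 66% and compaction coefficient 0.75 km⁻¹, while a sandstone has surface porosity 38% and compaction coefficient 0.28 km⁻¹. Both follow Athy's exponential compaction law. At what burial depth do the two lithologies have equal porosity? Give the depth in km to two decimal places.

Set phi₀ₐ e^(−kₐd) = phi₀ᵦ e^(−kᵦd) ⇒ ln(phi₀ₐ/phi₀ᵦ) = (kₐ − kᵦ)·d
d = ln(0.66/0.38) / (0.75 − 0.28) = 0.5521 / 0.47 = 1.175 km

1.17 km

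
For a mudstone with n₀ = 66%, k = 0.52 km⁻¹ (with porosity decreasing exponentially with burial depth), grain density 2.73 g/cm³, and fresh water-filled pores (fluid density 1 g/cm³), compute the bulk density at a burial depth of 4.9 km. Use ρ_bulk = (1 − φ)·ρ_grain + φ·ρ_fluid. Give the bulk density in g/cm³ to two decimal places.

2.64 g/cm³

Porosity at depth: n = 0.66·exp(−0.52×4.9) = 0.66×0.0782 = 0.0516
Bulk density: ρ_b = (1−n)ρ_g + n·ρ_f = 0.9484×2.73 + 0.0516×1
       = 2.589 + 0.052 = 2.641 g/cm³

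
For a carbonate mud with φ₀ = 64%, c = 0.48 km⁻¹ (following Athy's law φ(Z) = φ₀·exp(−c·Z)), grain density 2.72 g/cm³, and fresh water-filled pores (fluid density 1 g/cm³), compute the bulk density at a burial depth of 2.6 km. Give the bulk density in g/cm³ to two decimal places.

Porosity at depth: φ = 0.64·exp(−0.48×2.6) = 0.64×0.2871 = 0.1837
Bulk density: ρ_b = (1−φ)ρ_g + φ·ρ_f = 0.8163×2.72 + 0.1837×1
       = 2.220 + 0.184 = 2.404 g/cm³

2.40 g/cm³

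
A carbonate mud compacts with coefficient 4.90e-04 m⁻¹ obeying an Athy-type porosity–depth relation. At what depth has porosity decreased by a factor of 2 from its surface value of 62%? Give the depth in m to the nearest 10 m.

Working in km (1 km = 1000 m; k in km⁻¹ = k in m⁻¹ × 1000):
φ/φ₀ = 1/2 ⇒ exp(−k·z) = 1/2 ⇒ z = ln(2) / k
z = 0.6931 / 0.49 = 1.415 km

1410 m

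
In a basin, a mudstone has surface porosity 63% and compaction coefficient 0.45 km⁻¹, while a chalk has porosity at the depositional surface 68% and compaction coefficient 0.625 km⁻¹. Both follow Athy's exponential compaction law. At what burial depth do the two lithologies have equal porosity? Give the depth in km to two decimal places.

0.44 km

Set phi₀ₐ e^(−kₐd) = phi₀ᵦ e^(−kᵦd) ⇒ ln(phi₀ₐ/phi₀ᵦ) = (kₐ − kᵦ)·d
d = ln(0.63/0.68) / (0.45 − 0.625) = -0.0764 / -0.175 = 0.436 km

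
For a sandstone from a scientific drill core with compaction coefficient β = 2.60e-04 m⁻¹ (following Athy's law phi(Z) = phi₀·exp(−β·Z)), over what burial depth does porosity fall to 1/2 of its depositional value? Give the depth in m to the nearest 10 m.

2670 m

Working in km (1 km = 1000 m; β in km⁻¹ = β in m⁻¹ × 1000):
phi/phi₀ = 1/2 ⇒ exp(−β·Z) = 1/2 ⇒ Z = ln(2) / β
Z = 0.6931 / 0.26 = 2.666 km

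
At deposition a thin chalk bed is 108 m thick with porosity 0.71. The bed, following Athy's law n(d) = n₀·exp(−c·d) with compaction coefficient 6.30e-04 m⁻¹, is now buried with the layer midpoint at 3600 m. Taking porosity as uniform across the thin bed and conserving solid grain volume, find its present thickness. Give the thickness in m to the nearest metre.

Working in km (1 km = 1000 m; c in km⁻¹ = c in m⁻¹ × 1000):
Porosity at 3.6 km: n = 0.71·exp(−0.63×3.6) = 0.0735
Solid-volume conservation: h(1−n) = h₀(1−n₀) ⇒ h = h₀·(1−n₀)/(1−n)
h = 0.108 × (1 − 0.71)/(1 − 0.0735) = 0.108 × 0.3130 = 0.0338 km

34 m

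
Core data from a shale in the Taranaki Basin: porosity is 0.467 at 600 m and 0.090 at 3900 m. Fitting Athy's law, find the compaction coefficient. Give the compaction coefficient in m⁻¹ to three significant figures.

Working in km (1 km = 1000 m; c in km⁻¹ = c in m⁻¹ × 1000):
Athy: phi(Z) = phi₀ e^(−cZ) ⇒ phi₁/phi₂ = e^{c(Z₂−Z₁)} ⇒ c = ln(phi₁/phi₂)/(Z₂−Z₁)
c = ln(0.467/0.09) / (3.9 − 0.6) = ln(5.189) / 3.3 = 1.6465 / 3.3 = 0.4989 km⁻¹

0.000499 m⁻¹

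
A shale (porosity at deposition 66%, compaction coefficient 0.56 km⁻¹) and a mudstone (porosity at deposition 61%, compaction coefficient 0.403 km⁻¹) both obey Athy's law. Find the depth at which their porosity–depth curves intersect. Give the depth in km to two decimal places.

0.50 km

Set φ₀ₐ e^(−kₐz) = φ₀ᵦ e^(−kᵦz) ⇒ ln(φ₀ₐ/φ₀ᵦ) = (kₐ − kᵦ)·z
z = ln(0.66/0.61) / (0.56 − 0.403) = 0.0788 / 0.157 = 0.502 km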